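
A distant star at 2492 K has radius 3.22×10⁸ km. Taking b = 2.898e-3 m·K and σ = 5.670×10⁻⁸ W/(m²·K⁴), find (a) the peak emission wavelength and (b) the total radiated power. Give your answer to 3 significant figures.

λ_max ≈ 1.16×10³ nm; P ≈ 2.85×10³⁰ W

(a) λ_max = b/T = 2.898×10⁻³/2492 = 1.163×10⁻⁶ m = 1.16×10³ nm.
Surface area A = 4πR² = 4π(3.22×10¹¹ m)² = 1.30293×10²⁴ m².
(b) P = σAT⁴ = 5.670×10⁻⁸×1.30293×10²⁴×(2492)⁴ = 2.85×10³⁰ W.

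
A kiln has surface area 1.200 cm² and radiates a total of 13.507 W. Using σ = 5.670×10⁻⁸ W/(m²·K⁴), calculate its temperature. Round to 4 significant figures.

Area A = 1.200 cm² = 1.200×10⁻⁴ m².
P = σAT⁴ ⇒ T = (P/(σA))^(1/4) = (13.507/(5.670×10⁻⁸×1.200×10⁻⁴))^(1/4) = 1187 K.

T ≈ 1187 K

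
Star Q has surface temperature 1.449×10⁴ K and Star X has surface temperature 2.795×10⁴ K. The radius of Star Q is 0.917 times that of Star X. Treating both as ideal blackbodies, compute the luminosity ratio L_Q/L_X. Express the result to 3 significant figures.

L_Q/L_X ≈ 0.0607

L ∝ R²T⁴, so L_Q/L_X = (R_Q/R_X)²(T_Q/T_X)⁴ = (0.917)² × (1.449×10⁴/2.795×10⁴)⁴ = 0.840889 × 0.0722348 = 0.0607.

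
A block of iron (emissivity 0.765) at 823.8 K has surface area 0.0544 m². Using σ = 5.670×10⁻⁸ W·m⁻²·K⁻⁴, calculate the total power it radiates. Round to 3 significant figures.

P ≈ 1.09×10³ W

Area A = 0.0544 m².
P = εσAT⁴ = 0.765 × 5.670×10⁻⁸ × 0.0544 × (823.8)⁴ = 1.09×10³ W.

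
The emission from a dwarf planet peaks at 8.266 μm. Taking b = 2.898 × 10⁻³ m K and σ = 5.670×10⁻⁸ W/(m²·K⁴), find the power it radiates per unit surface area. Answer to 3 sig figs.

I ≈ 857 W/m²

Wien's law: T = b/λ_max = 2.898×10⁻³/8.266×10⁻⁶ = 350.593 K.
Then I = σT⁴ = 5.670×10⁻⁸×(350.593)⁴ = 857 W/m².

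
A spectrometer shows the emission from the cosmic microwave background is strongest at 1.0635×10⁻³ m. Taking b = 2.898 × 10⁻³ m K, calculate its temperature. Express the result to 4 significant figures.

Wien's law gives T = b/λ_max = (2.898×10⁻³ m·K)/(1.0635×10⁻³ m) = 2.725 K.

T ≈ 2.725 K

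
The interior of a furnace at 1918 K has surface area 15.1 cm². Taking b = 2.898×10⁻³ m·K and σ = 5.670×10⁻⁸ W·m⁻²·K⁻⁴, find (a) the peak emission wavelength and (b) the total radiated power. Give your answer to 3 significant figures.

λ_max ≈ 1.51 μm; P ≈ 1.16×10³ W

(a) λ_max = b/T = 2.898×10⁻³/1918 = 1.511×10⁻⁶ m = 1.51 μm.
Area A = 15.1 cm² = 1.51×10⁻³ m².
(b) P = σAT⁴ = 5.670×10⁻⁸×1.51×10⁻³×(1918)⁴ = 1.16×10³ W.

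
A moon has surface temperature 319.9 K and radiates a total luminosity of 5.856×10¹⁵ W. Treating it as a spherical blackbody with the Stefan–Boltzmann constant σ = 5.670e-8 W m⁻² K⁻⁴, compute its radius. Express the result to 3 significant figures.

R ≈ 8.86×10⁵ m

L = 4πR²σT⁴ ⇒ R = √(L/(4πσT⁴)).
σT⁴ = 593.800 W/m², so R = √(5.856×10¹⁵/(4π×593.800)) = 8.86×10⁵ m.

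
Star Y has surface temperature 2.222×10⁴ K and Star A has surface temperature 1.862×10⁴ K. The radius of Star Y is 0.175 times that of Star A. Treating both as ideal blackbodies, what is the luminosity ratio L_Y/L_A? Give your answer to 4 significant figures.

L ∝ R²T⁴, so L_Y/L_A = (R_Y/R_A)²(T_Y/T_A)⁴ = (0.175)² × (2.222×10⁴/1.862×10⁴)⁴ = 0.030625 × 2.02795 = 0.06211.

L_Y/L_A ≈ 0.06211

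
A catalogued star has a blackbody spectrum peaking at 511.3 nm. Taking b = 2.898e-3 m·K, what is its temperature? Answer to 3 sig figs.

Wien's law gives T = b/λ_max = (2.898×10⁻³ m·K)/(5.113×10⁻⁷ m) = 5.67×10³ K.

T ≈ 5.67×10³ K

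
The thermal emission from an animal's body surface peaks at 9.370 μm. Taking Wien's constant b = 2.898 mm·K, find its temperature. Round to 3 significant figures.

Wien's law gives T = b/λ_max = (2.898×10⁻³ m·K)/(9.370×10⁻⁶ m) = 309 K.

T ≈ 309 K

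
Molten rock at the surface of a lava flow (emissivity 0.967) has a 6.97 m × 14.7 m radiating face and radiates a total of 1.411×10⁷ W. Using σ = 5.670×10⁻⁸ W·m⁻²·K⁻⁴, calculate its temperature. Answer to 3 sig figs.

T ≈ 1.26×10³ K

Area A = 6.97 × 14.7 = 102.459 m².
P = εσAT⁴ ⇒ T = (P/(εσA))^(1/4) = (1.411×10⁷/(0.967×5.670×10⁻⁸×102.459))^(1/4) = 1.26×10³ K.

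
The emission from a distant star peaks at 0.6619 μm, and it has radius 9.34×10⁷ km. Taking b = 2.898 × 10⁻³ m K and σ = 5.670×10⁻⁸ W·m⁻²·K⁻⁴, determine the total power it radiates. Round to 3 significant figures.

P ≈ 2.28×10³⁰ W

Wien's law: T = b/λ_max = 2.898×10⁻³/6.619×10⁻⁷ = 4378.30 K.
Surface area A = 4πR² = 4π(9.34×10¹⁰ m)² = 1.09623×10²³ m².
Then P = σAT⁴ = 5.670×10⁻⁸×1.09623×10²³×(4378.30)⁴ = 2.28×10³⁰ W.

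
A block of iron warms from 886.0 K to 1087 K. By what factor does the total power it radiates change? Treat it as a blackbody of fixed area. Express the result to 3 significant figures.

P ∝ T⁴, so P₂/P₁ = (T₂/T₁)⁴ = (1087/886.0)⁴ = (1.22686)⁴ = 2.27.

P₂/P₁ ≈ 2.27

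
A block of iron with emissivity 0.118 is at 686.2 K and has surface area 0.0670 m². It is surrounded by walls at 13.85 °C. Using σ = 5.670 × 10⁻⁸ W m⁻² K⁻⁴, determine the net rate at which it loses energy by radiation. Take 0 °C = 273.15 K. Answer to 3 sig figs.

Surroundings: T = 13.85 °C + 273.15 = 287.00 K.
Area A = 0.0670 m².
Net radiated power P_net = εσA(T⁴ − T₀⁴) = 0.118×5.670×10⁻⁸×0.0670×(686.2⁴ − 287.00⁴).
T⁴ − T₀⁴ = 2.21719×10¹¹ − 6.78465×10⁹ = 2.14934×10¹¹ K⁴, so P_net = 96.3 W.

Net loss ≈ 96.3 W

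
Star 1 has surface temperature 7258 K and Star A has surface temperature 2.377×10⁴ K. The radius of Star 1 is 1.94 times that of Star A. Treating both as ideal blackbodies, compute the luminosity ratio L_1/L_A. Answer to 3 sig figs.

L ∝ R²T⁴, so L_1/L_A = (R_1/R_A)²(T_1/T_A)⁴ = (1.94)² × (7258/2.377×10⁴)⁴ = 3.7636 × 8.69263×10⁻³ = 0.0327.

L_1/L_A ≈ 0.0327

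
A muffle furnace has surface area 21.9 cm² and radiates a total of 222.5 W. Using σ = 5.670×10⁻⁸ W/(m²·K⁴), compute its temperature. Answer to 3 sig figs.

Area A = 21.9 cm² = 2.19×10⁻³ m².
P = σAT⁴ ⇒ T = (P/(σA))^(1/4) = (222.5/(5.670×10⁻⁸×2.19×10⁻³))^(1/4) = 1.16×10³ K.

T ≈ 1.16×10³ K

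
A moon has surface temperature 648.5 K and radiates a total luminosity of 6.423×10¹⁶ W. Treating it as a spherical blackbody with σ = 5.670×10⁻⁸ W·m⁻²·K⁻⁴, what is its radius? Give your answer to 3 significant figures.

R ≈ 7.14×10⁵ m

L = 4πR²σT⁴ ⇒ R = √(L/(4πσT⁴)).
σT⁴ = 10028.2 W/m², so R = √(6.423×10¹⁶/(4π×10028.2)) = 7.14×10⁵ m.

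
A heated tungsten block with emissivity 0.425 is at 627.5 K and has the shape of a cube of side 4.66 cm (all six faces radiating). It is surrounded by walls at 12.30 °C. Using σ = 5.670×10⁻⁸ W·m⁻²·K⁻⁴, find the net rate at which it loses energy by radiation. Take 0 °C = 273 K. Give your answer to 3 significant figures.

Net loss ≈ 46.6 W

Surroundings: T = 12.30 °C + 273 = 285.30 K.
Area A = 6s² = 6×(0.0466 m)² = 0.0130294 m².
Net radiated power P_net = εσA(T⁴ − T₀⁴) = 0.425×5.670×10⁻⁸×0.0130294×(627.5⁴ − 285.30⁴).
T⁴ − T₀⁴ = 1.55044×10¹¹ − 6.62532×10⁹ = 1.48419×10¹¹ K⁴, so P_net = 46.6 W.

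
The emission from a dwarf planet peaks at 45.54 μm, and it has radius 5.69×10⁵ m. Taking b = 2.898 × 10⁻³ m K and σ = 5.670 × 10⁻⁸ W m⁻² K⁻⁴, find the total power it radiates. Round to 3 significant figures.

Wien's law: T = b/λ_max = 2.898×10⁻³/4.554×10⁻⁵ = 63.6364 K.
Surface area A = 4πR² = 4π(5.69×10⁵ m)² = 4.06850×10¹² m².
Then P = σAT⁴ = 5.670×10⁻⁸×4.06850×10¹²×(63.6364)⁴ = 3.78×10¹² W.

P ≈ 3.78×10¹² W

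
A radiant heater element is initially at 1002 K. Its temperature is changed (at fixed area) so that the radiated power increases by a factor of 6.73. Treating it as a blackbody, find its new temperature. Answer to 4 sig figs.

T₂ ≈ 1614 K

P ∝ T⁴, so T₂/T₁ = (P₂/P₁)^(1/4) = (6.73)^(1/4) = 1.61066.
T₂ = 1002 × 1.61066 = 1614 K.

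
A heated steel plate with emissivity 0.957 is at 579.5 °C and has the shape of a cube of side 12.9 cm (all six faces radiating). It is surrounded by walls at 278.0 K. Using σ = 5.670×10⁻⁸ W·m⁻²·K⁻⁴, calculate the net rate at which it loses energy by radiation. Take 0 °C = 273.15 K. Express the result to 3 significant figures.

Net loss ≈ 2.83×10³ W

T = 579.5 °C + 273.15 = 852.65 K.
Area A = 6s² = 6×(0.129 m)² = 0.099846 m².
Net radiated power P_net = εσA(T⁴ − T₀⁴) = 0.957×5.670×10⁻⁸×0.099846×(852.65⁴ − 278.0⁴).
T⁴ − T₀⁴ = 5.28546×10¹¹ − 5.97282×10⁹ = 5.22573×10¹¹ K⁴, so P_net = 2.83×10³ W.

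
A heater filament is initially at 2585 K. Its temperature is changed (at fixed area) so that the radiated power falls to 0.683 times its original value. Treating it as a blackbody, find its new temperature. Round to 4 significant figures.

T₂ ≈ 2350 K

P ∝ T⁴, so T₂/T₁ = (P₂/P₁)^(1/4) = (0.683)^(1/4) = 0.909086.
T₂ = 2585 × 0.909086 = 2350 K.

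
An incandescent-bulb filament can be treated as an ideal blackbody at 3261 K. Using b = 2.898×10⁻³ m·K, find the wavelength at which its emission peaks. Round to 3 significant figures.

Wien's displacement law: λ_max = b/T = (2.898×10⁻³ m·K)/(3261 K) = 8.887×10⁻⁷ m.
That is 889 nm, in the infrared range.

λ_max ≈ 889 nm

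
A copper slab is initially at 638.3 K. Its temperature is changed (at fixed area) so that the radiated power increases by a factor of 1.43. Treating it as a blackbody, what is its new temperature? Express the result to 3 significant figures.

P ∝ T⁴, so T₂/T₁ = (P₂/P₁)^(1/4) = (1.43)^(1/4) = 1.09354.
T₂ = 638.3 × 1.09354 = 698 K.

T₂ ≈ 698 K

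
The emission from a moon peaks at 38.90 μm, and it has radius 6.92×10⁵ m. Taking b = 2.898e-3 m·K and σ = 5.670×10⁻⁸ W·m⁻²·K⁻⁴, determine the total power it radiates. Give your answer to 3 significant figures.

P ≈ 1.05×10¹³ W

Wien's law: T = b/λ_max = 2.898×10⁻³/3.890×10⁻⁵ = 74.4987 K.
Surface area A = 4πR² = 4π(6.92×10⁵ m)² = 6.01758×10¹² m².
Then P = σAT⁴ = 5.670×10⁻⁸×6.01758×10¹²×(74.4987)⁴ = 1.05×10¹³ W.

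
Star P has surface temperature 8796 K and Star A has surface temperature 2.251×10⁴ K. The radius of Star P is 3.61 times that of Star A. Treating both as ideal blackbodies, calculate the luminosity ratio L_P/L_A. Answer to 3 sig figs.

L ∝ R²T⁴, so L_P/L_A = (R_P/R_A)²(T_P/T_A)⁴ = (3.61)² × (8796/2.251×10⁴)⁴ = 13.0321 × 0.0233152 = 0.304.

L_P/L_A ≈ 0.304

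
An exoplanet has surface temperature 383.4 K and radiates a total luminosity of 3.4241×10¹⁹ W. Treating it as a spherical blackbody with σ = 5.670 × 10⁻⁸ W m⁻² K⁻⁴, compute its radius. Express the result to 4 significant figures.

R ≈ 4.716×10⁷ m

L = 4πR²σT⁴ ⇒ R = √(L/(4πσT⁴)).
σT⁴ = 1225.16 W/m², so R = √(3.4241×10¹⁹/(4π×1225.16)) = 4.716×10⁷ m.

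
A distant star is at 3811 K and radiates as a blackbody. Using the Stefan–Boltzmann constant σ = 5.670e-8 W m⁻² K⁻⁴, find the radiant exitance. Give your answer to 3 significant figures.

Stefan–Boltzmann: I = σT⁴ = 5.670×10⁻⁸ × (3811)⁴ = 1.20×10⁷ W/m².

I ≈ 1.20×10⁷ W/m²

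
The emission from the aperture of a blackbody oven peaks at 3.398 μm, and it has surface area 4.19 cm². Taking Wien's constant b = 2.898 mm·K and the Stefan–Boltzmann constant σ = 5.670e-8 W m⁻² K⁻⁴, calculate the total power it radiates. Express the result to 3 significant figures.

P ≈ 12.6 W

Wien's law: T = b/λ_max = 2.898×10⁻³/3.398×10⁻⁶ = 852.855 K.
Area A = 4.19 cm² = 4.19×10⁻⁴ m².
Then P = σAT⁴ = 5.670×10⁻⁸×4.19×10⁻⁴×(852.855)⁴ = 12.6 W.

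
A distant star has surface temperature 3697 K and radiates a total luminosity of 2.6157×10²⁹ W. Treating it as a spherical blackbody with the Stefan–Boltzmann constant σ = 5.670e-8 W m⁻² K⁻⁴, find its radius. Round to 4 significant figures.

R ≈ 4.433×10¹⁰ m

L = 4πR²σT⁴ ⇒ R = √(L/(4πσT⁴)).
σT⁴ = 1.05921×10⁷ W/m², so R = √(2.6157×10²⁹/(4π×1.05921×10⁷)) = 4.433×10¹⁰ m.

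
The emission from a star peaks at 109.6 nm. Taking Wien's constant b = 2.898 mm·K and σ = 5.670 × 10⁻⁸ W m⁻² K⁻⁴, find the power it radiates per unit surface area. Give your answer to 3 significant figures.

I ≈ 2.77×10¹⁰ W/m²

Wien's law: T = b/λ_max = 2.898×10⁻³/1.096×10⁻⁷ = 26441.6 K.
Then I = σT⁴ = 5.670×10⁻⁸×(26441.6)⁴ = 2.77×10¹⁰ W/m².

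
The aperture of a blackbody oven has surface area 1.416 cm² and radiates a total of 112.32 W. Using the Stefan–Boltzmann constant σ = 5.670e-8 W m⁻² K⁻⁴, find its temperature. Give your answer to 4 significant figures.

Area A = 1.416 cm² = 1.416×10⁻⁴ m².
P = σAT⁴ ⇒ T = (P/(σA))^(1/4) = (112.32/(5.670×10⁻⁸×1.416×10⁻⁴))^(1/4) = 1934 K.

T ≈ 1934 K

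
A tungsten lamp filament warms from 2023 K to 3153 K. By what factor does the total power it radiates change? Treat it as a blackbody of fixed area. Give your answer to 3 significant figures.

P ∝ T⁴, so P₂/P₁ = (T₂/T₁)⁴ = (3153/2023)⁴ = (1.55858)⁴ = 5.90.

P₂/P₁ ≈ 5.90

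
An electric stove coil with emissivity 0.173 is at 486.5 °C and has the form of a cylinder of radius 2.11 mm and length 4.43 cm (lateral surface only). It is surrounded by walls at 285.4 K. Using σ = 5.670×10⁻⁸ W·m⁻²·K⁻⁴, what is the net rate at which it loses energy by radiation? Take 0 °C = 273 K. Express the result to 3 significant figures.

Net loss ≈ 1.88 W

T = 486.5 °C + 273 = 759.5 K.
Lateral area A = 2πrL = 2π×2.11×10⁻³×0.0443 = 5.87308×10⁻⁴ m².
Net radiated power P_net = εσA(T⁴ − T₀⁴) = 0.173×5.670×10⁻⁸×5.87308×10⁻⁴×(759.5⁴ − 285.4⁴).
T⁴ − T₀⁴ = 3.32745×10¹¹ − 6.63462×10⁹ = 3.26110×10¹¹ K⁴, so P_net = 1.88 W.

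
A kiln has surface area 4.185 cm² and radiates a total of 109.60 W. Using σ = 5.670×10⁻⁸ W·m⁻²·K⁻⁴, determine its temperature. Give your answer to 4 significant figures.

Area A = 4.185 cm² = 4.185×10⁻⁴ m².
P = σAT⁴ ⇒ T = (P/(σA))^(1/4) = (109.60/(5.670×10⁻⁸×4.185×10⁻⁴))^(1/4) = 1466 K.

T ≈ 1466 K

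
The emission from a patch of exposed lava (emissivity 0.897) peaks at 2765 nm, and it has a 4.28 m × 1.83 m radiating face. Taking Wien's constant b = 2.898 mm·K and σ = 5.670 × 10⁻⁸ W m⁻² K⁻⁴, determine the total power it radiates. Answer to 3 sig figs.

Wien's law: T = b/λ_max = 2.898×10⁻³/2.765×10⁻⁶ = 1048.10 K.
Area A = 4.28 × 1.83 = 7.8324 m².
Then P = εσAT⁴ = 0.897×5.670×10⁻⁸×7.8324×(1048.10)⁴ = 4.81×10⁵ W.

P ≈ 4.81×10⁵ W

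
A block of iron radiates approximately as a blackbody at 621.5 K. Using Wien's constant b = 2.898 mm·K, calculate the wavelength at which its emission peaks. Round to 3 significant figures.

Wien's displacement law: λ_max = b/T = (2.898×10⁻³ m·K)/(621.5 K) = 4.663×10⁻⁶ m.
That is 4.66 μm, in the infrared range.

λ_max ≈ 4.66 μm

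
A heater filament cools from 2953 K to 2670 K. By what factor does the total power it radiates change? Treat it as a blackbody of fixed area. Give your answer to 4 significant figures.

P₂/P₁ ≈ 0.6683

P ∝ T⁴, so P₂/P₁ = (T₂/T₁)⁴ = (2670/2953)⁴ = (0.904165)⁴ = 0.6683.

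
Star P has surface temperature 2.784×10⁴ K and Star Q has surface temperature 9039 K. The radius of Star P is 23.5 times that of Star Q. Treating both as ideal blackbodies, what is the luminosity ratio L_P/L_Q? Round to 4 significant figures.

L_P/L_Q ≈ 4.970×10⁴

L ∝ R²T⁴, so L_P/L_Q = (R_P/R_Q)²(T_P/T_Q)⁴ = (23.5)² × (2.784×10⁴/9039)⁴ = 552.25 × 89.9902 = 4.970×10⁴.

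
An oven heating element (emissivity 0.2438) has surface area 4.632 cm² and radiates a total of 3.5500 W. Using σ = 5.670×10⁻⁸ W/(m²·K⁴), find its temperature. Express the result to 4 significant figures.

T ≈ 862.9 K

Area A = 4.632 cm² = 4.632×10⁻⁴ m².
P = εσAT⁴ ⇒ T = (P/(εσA))^(1/4) = (3.5500/(0.2438×5.670×10⁻⁸×4.632×10⁻⁴))^(1/4) = 862.9 K.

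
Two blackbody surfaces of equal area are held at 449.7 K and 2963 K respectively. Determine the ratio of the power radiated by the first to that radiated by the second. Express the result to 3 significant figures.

With equal areas, P₁/P₂ = (T₁/T₂)⁴ = (449.7/2963)⁴ = 5.31×10⁻⁴.

P₁/P₂ ≈ 5.31×10⁻⁴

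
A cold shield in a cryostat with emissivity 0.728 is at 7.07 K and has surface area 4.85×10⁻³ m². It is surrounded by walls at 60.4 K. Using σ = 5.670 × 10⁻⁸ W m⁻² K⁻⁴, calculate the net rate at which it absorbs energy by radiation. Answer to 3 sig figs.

Area A = 4.85×10⁻³ m².
Net radiated power P_net = εσA(T⁴ − T₀⁴) = 0.728×5.670×10⁻⁸×4.85×10⁻³×(7.07⁴ − 60.4⁴).
T⁴ − T₀⁴ = 2498.49 − 1.33091×10⁷ = -1.33066×10⁷ K⁴, so P_net = -2.66×10⁻³ W — negative, meaning a net gain of 2.66×10⁻³ W.

Net gain ≈ 2.66×10⁻³ W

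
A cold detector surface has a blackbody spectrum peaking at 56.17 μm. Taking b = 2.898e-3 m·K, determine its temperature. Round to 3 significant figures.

Wien's law gives T = b/λ_max = (2.898×10⁻³ m·K)/(5.617×10⁻⁵ m) = 51.6 K.

T ≈ 51.6 K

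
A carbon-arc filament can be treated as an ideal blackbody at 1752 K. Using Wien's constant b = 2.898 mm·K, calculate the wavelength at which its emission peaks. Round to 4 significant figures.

Wien's displacement law: λ_max = b/T = (2.898×10⁻³ m·K)/(1752 K) = 1.6541×10⁻⁶ m.
That is 1654 nm, in the infrared range.

λ_max ≈ 1654 nm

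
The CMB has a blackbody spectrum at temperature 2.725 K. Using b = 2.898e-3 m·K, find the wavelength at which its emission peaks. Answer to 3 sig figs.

λ_max ≈ 1.06 mm

Wien's displacement law: λ_max = b/T = (2.898×10⁻³ m·K)/(2.725 K) = 1.063×10⁻³ m.
That is 1.06 mm, in the microwave range.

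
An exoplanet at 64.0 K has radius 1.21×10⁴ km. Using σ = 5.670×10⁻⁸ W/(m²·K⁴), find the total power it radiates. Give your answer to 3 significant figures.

Surface area A = 4πR² = 4π(1.21×10⁷ m)² = 1.83984×10¹⁵ m².
P = σAT⁴ = 5.670×10⁻⁸ × 1.83984×10¹⁵ × (64.0)⁴ = 1.75×10¹⁵ W.

P ≈ 1.75×10¹⁵ W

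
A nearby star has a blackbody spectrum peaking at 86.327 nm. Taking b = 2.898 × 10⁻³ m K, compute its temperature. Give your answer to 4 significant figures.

Wien's law gives T = b/λ_max = (2.898×10⁻³ m·K)/(8.6327×10⁻⁸ m) = 3.357×10⁴ K.

T ≈ 3.357×10⁴ K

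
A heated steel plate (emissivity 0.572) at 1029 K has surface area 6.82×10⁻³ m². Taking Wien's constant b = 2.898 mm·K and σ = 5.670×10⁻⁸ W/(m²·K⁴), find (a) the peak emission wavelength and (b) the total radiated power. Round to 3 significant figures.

(a) λ_max = b/T = 2.898×10⁻³/1029 = 2.816×10⁻⁶ m = 2.82 μm.
Area A = 6.82×10⁻³ m².
(b) P = εσAT⁴ = 0.572×5.670×10⁻⁸×6.82×10⁻³×(1029)⁴ = 248 W.

λ_max ≈ 2.82 μm; P ≈ 248 W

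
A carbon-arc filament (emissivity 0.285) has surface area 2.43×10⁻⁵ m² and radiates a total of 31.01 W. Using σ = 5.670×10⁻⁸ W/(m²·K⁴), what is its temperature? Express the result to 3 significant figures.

Area A = 2.43×10⁻⁵ m².
P = εσAT⁴ ⇒ T = (P/(εσA))^(1/4) = (31.01/(0.285×5.670×10⁻⁸×2.43×10⁻⁵))^(1/4) = 2.98×10³ K.

T ≈ 2.98×10³ K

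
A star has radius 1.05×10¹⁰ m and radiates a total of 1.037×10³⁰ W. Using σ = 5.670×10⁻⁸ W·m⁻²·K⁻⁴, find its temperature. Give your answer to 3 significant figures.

Surface area A = 4πR² = 4π(1.05×10¹⁰ m)² = 1.38544×10²¹ m².
P = σAT⁴ ⇒ T = (P/(σA))^(1/4) = (1.037×10³⁰/(5.670×10⁻⁸×1.38544×10²¹))^(1/4) = 1.07×10⁴ K.

T ≈ 1.07×10⁴ K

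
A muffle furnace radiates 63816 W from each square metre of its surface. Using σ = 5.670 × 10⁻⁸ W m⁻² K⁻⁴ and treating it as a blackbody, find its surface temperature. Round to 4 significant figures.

I = σT⁴, so T = (I/σ)^(1/4) = (63816/(5.670×10⁻⁸))^(1/4) = 1030 K.

T ≈ 1030 K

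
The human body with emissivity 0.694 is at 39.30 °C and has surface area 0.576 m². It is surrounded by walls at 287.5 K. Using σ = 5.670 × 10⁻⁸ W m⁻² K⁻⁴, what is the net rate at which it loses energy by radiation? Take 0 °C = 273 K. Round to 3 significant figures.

Net loss ≈ 60.8 W

T = 39.30 °C + 273 = 312.30 K.
Area A = 0.576 m².
Net radiated power P_net = εσA(T⁴ − T₀⁴) = 0.694×5.670×10⁻⁸×0.576×(312.30⁴ − 287.5⁴).
T⁴ − T₀⁴ = 9.51235×10⁹ − 6.83206×10⁹ = 2.68029×10⁹ K⁴, so P_net = 60.8 W.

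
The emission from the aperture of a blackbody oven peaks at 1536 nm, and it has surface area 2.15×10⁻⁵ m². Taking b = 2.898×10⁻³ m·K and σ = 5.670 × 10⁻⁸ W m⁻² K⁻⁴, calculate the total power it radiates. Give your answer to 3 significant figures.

P ≈ 15.4 W

Wien's law: T = b/λ_max = 2.898×10⁻³/1.536×10⁻⁶ = 1886.72 K.
Area A = 2.15×10⁻⁵ m².
Then P = σAT⁴ = 5.670×10⁻⁸×2.15×10⁻⁵×(1886.72)⁴ = 15.4 W.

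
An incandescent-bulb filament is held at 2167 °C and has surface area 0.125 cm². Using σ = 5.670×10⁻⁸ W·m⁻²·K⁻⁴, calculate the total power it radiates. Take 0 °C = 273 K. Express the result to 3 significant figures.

T = 2167 °C + 273 = 2440 K.
Area A = 0.125 cm² = 1.25×10⁻⁵ m².
P = σAT⁴ = 5.670×10⁻⁸ × 1.25×10⁻⁵ × (2440)⁴ = 25.1 W.

P ≈ 25.1 W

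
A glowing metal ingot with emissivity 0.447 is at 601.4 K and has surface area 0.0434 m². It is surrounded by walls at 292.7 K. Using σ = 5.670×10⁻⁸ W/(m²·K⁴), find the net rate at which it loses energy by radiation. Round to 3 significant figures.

Net loss ≈ 136 W

Area A = 0.0434 m².
Net radiated power P_net = εσA(T⁴ − T₀⁴) = 0.447×5.670×10⁻⁸×0.0434×(601.4⁴ − 292.7⁴).
T⁴ − T₀⁴ = 1.30814×10¹¹ − 7.33991×10⁹ = 1.23474×10¹¹ K⁴, so P_net = 136 W.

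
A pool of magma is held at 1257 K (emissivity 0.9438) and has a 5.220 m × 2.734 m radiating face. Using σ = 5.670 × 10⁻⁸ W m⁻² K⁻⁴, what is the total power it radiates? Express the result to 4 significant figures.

Area A = 5.220 × 2.734 = 14.2715 m².
P = εσAT⁴ = 0.9438 × 5.670×10⁻⁸ × 14.2715 × (1257)⁴ = 1.907×10⁶ W.

P ≈ 1.907×10⁶ W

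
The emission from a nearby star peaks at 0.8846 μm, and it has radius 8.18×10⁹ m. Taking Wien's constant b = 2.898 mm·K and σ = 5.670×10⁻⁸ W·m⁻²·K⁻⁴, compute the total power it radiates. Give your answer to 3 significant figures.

P ≈ 5.49×10²⁷ W

Wien's law: T = b/λ_max = 2.898×10⁻³/8.846×10⁻⁷ = 3276.06 K.
Surface area A = 4πR² = 4π(8.18×10⁹ m)² = 8.40846×10²⁰ m².
Then P = σAT⁴ = 5.670×10⁻⁸×8.40846×10²⁰×(3276.06)⁴ = 5.49×10²⁷ W.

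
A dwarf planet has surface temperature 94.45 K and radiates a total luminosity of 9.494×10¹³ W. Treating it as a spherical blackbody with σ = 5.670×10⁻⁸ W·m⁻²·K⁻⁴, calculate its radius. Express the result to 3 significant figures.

L = 4πR²σT⁴ ⇒ R = √(L/(4πσT⁴)).
σT⁴ = 4.51223 W/m², so R = √(9.494×10¹³/(4π×4.51223)) = 1.29×10⁶ m.

R ≈ 1.29×10⁶ m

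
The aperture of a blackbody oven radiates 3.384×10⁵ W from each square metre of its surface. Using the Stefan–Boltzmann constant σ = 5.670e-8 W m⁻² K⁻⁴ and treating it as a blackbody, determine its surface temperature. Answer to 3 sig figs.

T ≈ 1.56×10³ K

I = σT⁴, so T = (I/σ)^(1/4) = (3.384×10⁵/(5.670×10⁻⁸))^(1/4) = 1.56×10³ K.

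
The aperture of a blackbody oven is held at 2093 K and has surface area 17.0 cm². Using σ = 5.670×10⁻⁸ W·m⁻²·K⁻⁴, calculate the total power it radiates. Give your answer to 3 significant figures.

P ≈ 1.85×10³ W

Area A = 17.0 cm² = 1.70×10⁻³ m².
P = σAT⁴ = 5.670×10⁻⁸ × 1.70×10⁻³ × (2093)⁴ = 1.85×10³ W.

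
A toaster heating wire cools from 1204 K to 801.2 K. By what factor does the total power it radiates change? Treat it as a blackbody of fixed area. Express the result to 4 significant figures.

P₂/P₁ ≈ 0.1961

P ∝ T⁴, so P₂/P₁ = (T₂/T₁)⁴ = (801.2/1204)⁴ = (0.665449)⁴ = 0.1961.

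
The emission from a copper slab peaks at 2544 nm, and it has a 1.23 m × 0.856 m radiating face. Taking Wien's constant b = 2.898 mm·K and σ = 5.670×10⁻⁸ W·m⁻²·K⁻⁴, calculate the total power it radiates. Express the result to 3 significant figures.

P ≈ 1.01×10⁵ W

Wien's law: T = b/λ_max = 2.898×10⁻³/2.544×10⁻⁶ = 1139.15 K.
Area A = 1.23 × 0.856 = 1.05288 m².
Then P = σAT⁴ = 5.670×10⁻⁸×1.05288×(1139.15)⁴ = 1.01×10⁵ W.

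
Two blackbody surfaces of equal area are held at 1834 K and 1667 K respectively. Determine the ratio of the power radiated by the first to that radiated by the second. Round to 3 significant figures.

With equal areas, P₁/P₂ = (T₁/T₂)⁴ = (1834/1667)⁴ = 1.47.

P₁/P₂ ≈ 1.47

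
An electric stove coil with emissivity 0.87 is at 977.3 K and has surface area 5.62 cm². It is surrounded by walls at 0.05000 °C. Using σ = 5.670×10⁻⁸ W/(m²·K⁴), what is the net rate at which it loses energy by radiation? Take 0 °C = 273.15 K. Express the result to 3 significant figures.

Surroundings: T = 0.05000 °C + 273.15 = 273.20000 K.
Area A = 5.62 cm² = 5.62×10⁻⁴ m².
Net radiated power P_net = εσA(T⁴ − T₀⁴) = 0.87×5.670×10⁻⁸×5.62×10⁻⁴×(977.3⁴ − 273.20000⁴).
T⁴ − T₀⁴ = 9.12245×10¹¹ − 5.57087×10⁹ = 9.06674×10¹¹ K⁴, so P_net = 25.1 W.

Net loss ≈ 25.1 W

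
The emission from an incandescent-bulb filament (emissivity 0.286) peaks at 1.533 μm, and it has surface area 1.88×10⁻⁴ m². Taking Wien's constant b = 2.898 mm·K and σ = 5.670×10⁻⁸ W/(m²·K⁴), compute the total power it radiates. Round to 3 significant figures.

Wien's law: T = b/λ_max = 2.898×10⁻³/1.533×10⁻⁶ = 1890.41 K.
Area A = 1.88×10⁻⁴ m².
Then P = εσAT⁴ = 0.286×5.670×10⁻⁸×1.88×10⁻⁴×(1890.41)⁴ = 38.9 W.

P ≈ 38.9 W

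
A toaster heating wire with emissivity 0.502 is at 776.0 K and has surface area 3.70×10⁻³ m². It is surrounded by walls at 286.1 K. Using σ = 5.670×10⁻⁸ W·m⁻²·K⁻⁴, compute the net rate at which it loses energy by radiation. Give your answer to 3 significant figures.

Net loss ≈ 37.5 W

Area A = 3.70×10⁻³ m².
Net radiated power P_net = εσA(T⁴ − T₀⁴) = 0.502×5.670×10⁻⁸×3.70×10⁻³×(776.0⁴ − 286.1⁴).
T⁴ − T₀⁴ = 3.62616×10¹¹ − 6.69995×10⁹ = 3.55916×10¹¹ K⁴, so P_net = 37.5 W.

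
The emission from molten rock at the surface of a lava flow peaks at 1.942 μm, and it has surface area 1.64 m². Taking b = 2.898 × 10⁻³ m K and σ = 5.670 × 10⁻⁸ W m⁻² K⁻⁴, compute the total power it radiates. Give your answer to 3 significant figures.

P ≈ 4.61×10⁵ W

Wien's law: T = b/λ_max = 2.898×10⁻³/1.942×10⁻⁶ = 1492.28 K.
Area A = 1.64 m².
Then P = σAT⁴ = 5.670×10⁻⁸×1.64×(1492.28)⁴ = 4.61×10⁵ W.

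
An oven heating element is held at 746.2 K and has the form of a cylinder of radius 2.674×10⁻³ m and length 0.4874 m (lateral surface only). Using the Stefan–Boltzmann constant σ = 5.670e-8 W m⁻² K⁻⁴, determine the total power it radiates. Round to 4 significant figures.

P ≈ 144.0 W

Lateral area A = 2πrL = 2π×2.674×10⁻³×0.4874 = 8.18892×10⁻³ m².
P = σAT⁴ = 5.670×10⁻⁸ × 8.18892×10⁻³ × (746.2)⁴ = 144.0 W.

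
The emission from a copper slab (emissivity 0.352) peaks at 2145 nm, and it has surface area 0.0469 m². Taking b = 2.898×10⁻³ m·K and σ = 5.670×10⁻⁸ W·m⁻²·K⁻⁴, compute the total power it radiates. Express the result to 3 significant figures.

Wien's law: T = b/λ_max = 2.898×10⁻³/2.145×10⁻⁶ = 1351.05 K.
Area A = 0.0469 m².
Then P = εσAT⁴ = 0.352×5.670×10⁻⁸×0.0469×(1351.05)⁴ = 3.12×10³ W.

P ≈ 3.12×10³ W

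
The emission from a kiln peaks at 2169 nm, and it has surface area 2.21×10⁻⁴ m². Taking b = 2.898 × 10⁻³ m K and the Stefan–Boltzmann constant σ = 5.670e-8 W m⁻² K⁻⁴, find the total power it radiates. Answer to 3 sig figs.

Wien's law: T = b/λ_max = 2.898×10⁻³/2.169×10⁻⁶ = 1336.10 K.
Area A = 2.21×10⁻⁴ m².
Then P = σAT⁴ = 5.670×10⁻⁸×2.21×10⁻⁴×(1336.10)⁴ = 39.9 W.

P ≈ 39.9 W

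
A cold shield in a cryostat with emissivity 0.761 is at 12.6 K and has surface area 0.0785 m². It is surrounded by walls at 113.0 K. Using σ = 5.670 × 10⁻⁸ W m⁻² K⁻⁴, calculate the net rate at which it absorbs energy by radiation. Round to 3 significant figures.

Net gain ≈ 0.552 W

Area A = 0.0785 m².
Net radiated power P_net = εσA(T⁴ − T₀⁴) = 0.761×5.670×10⁻⁸×0.0785×(12.6⁴ − 113.0⁴).
T⁴ − T₀⁴ = 25204.7 − 1.63047×10⁸ = -1.63022×10⁸ K⁴, so P_net = -0.552 W — negative, meaning a net gain of 0.552 W.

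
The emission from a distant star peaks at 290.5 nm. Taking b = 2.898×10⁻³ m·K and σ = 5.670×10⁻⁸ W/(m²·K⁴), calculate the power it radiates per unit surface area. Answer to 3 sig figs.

I ≈ 5.62×10⁸ W/m²

Wien's law: T = b/λ_max = 2.898×10⁻³/2.905×10⁻⁷ = 9975.90 K.
Then I = σT⁴ = 5.670×10⁻⁸×(9975.90)⁴ = 5.62×10⁸ W/m².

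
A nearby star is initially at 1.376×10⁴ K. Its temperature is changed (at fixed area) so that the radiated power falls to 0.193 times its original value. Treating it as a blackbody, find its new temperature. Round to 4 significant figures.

P ∝ T⁴, so T₂/T₁ = (P₂/P₁)^(1/4) = (0.193)^(1/4) = 0.662810.
T₂ = 1.376×10⁴ × 0.662810 = 9120 K.

T₂ ≈ 9120 K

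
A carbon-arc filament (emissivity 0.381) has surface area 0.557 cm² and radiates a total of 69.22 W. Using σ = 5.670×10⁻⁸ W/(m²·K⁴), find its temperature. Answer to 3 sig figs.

Area A = 0.557 cm² = 5.57×10⁻⁵ m².
P = εσAT⁴ ⇒ T = (P/(εσA))^(1/4) = (69.22/(0.381×5.670×10⁻⁸×5.57×10⁻⁵))^(1/4) = 2.75×10³ K.

T ≈ 2.75×10³ K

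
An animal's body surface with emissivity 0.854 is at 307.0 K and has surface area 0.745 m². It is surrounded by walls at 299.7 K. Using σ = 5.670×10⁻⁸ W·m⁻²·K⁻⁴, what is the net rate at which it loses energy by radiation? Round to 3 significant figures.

Area A = 0.745 m².
Net radiated power P_net = εσA(T⁴ − T₀⁴) = 0.854×5.670×10⁻⁸×0.745×(307.0⁴ − 299.7⁴).
T⁴ − T₀⁴ = 8.88287×10⁹ − 8.06765×10⁹ = 8.15220×10⁸ K⁴, so P_net = 29.4 W.

Net loss ≈ 29.4 W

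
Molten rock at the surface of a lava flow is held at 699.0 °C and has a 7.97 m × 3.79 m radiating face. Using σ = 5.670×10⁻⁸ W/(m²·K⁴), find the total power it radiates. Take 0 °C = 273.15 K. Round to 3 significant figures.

P ≈ 1.53×10⁶ W

T = 699.0 °C + 273.15 = 972.15 K.
Area A = 7.97 × 3.79 = 30.2063 m².
P = σAT⁴ = 5.670×10⁻⁸ × 30.2063 × (972.15)⁴ = 1.53×10⁶ W.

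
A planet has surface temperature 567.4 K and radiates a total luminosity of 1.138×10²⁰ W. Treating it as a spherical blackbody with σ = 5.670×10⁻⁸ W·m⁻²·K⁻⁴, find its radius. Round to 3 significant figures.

L = 4πR²σT⁴ ⇒ R = √(L/(4πσT⁴)).
σT⁴ = 5876.79 W/m², so R = √(1.138×10²⁰/(4π×5876.79)) = 3.93×10⁷ m.

R ≈ 3.93×10⁷ m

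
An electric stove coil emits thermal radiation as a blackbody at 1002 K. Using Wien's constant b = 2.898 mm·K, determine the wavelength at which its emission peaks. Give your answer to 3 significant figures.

Wien's displacement law: λ_max = b/T = (2.898×10⁻³ m·K)/(1002 K) = 2.892×10⁻⁶ m.
That is 2.89 μm, in the infrared range.

λ_max ≈ 2.89 μm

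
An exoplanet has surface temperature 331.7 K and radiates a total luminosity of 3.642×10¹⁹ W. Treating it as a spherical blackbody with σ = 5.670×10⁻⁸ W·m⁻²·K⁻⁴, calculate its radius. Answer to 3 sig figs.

L = 4πR²σT⁴ ⇒ R = √(L/(4πσT⁴)).
σT⁴ = 686.381 W/m², so R = √(3.642×10¹⁹/(4π×686.381)) = 6.50×10⁷ m.

R ≈ 6.50×10⁷ m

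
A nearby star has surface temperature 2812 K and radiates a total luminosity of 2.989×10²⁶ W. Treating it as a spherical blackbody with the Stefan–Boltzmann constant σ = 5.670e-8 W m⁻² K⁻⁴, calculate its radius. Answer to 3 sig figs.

L = 4πR²σT⁴ ⇒ R = √(L/(4πσT⁴)).
σT⁴ = 3.54523×10⁶ W/m², so R = √(2.989×10²⁶/(4π×3.54523×10⁶)) = 2.59×10⁹ m.

R ≈ 2.59×10⁹ m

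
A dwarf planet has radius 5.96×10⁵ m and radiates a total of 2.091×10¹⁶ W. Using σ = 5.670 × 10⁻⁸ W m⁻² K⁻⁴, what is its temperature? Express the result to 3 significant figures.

T ≈ 536 K

Surface area A = 4πR² = 4π(5.96×10⁵ m)² = 4.46378×10¹² m².
P = σAT⁴ ⇒ T = (P/(σA))^(1/4) = (2.091×10¹⁶/(5.670×10⁻⁸×4.46378×10¹²))^(1/4) = 536 K.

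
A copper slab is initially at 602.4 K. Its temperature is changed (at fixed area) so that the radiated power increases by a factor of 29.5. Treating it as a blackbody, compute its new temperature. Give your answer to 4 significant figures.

P ∝ T⁴, so T₂/T₁ = (P₂/P₁)^(1/4) = (29.5)^(1/4) = 2.33053.
T₂ = 602.4 × 2.33053 = 1404 K.

T₂ ≈ 1404 K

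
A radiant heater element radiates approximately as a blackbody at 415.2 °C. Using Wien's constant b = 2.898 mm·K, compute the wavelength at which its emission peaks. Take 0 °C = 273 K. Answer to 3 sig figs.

λ_max ≈ 4.21 μm

T = 415.2 °C + 273 = 688.2 K.
Wien's displacement law: λ_max = b/T = (2.898×10⁻³ m·K)/(688.2 K) = 4.211×10⁻⁶ m.
That is 4.21 μm, in the infrared range.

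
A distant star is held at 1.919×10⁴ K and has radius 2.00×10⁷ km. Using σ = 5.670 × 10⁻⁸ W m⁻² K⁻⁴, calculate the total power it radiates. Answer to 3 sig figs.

Surface area A = 4πR² = 4π(2.00×10¹⁰ m)² = 5.02655×10²¹ m².
P = σAT⁴ = 5.670×10⁻⁸ × 5.02655×10²¹ × (1.919×10⁴)⁴ = 3.87×10³¹ W.

P ≈ 3.87×10³¹ W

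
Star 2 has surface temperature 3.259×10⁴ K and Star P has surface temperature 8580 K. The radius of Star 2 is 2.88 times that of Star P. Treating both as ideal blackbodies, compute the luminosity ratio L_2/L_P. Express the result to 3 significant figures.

L ∝ R²T⁴, so L_2/L_P = (R_2/R_P)²(T_2/T_P)⁴ = (2.88)² × (3.259×10⁴/8580)⁴ = 8.2944 × 208.156 = 1.73×10³.

L_2/L_P ≈ 1.73×10³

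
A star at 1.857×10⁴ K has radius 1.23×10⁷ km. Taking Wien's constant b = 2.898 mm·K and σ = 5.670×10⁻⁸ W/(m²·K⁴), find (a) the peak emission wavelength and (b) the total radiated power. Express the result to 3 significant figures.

(a) λ_max = b/T = 2.898×10⁻³/1.857×10⁴ = 1.561×10⁻⁷ m = 156 nm.
Surface area A = 4πR² = 4π(1.23×10¹⁰ m)² = 1.90117×10²¹ m².
(b) P = σAT⁴ = 5.670×10⁻⁸×1.90117×10²¹×(1.857×10⁴)⁴ = 1.28×10³¹ W.

λ_max ≈ 156 nm; P ≈ 1.28×10³¹ W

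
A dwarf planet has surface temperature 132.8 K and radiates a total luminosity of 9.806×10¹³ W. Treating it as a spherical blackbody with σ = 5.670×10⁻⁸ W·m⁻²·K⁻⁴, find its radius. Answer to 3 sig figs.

L = 4πR²σT⁴ ⇒ R = √(L/(4πσT⁴)).
σT⁴ = 17.6350 W/m², so R = √(9.806×10¹³/(4π×17.6350)) = 6.65×10⁵ m.

R ≈ 6.65×10⁵ m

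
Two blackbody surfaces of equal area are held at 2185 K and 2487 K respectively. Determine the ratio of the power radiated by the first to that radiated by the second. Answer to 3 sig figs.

With equal areas, P₁/P₂ = (T₁/T₂)⁴ = (2185/2487)⁴ = 0.596.

P₁/P₂ ≈ 0.596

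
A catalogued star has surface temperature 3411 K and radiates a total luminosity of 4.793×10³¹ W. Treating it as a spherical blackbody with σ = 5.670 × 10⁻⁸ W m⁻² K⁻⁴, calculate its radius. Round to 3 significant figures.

R ≈ 7.05×10¹¹ m

L = 4πR²σT⁴ ⇒ R = √(L/(4πσT⁴)).
σT⁴ = 7.67556×10⁶ W/m², so R = √(4.793×10³¹/(4π×7.67556×10⁶)) = 7.05×10¹¹ m.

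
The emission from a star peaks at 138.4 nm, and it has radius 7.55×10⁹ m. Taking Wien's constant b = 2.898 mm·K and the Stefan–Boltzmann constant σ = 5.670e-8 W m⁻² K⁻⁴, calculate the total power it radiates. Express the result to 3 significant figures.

P ≈ 7.81×10³⁰ W

Wien's law: T = b/λ_max = 2.898×10⁻³/1.384×10⁻⁷ = 20939.3 K.
Surface area A = 4πR² = 4π(7.55×10⁹ m)² = 7.16315×10²⁰ m².
Then P = σAT⁴ = 5.670×10⁻⁸×7.16315×10²⁰×(20939.3)⁴ = 7.81×10³⁰ W.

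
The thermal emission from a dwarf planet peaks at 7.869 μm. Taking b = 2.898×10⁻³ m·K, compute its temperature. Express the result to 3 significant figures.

Wien's law gives T = b/λ_max = (2.898×10⁻³ m·K)/(7.869×10⁻⁶ m) = 368 K.

T ≈ 368 K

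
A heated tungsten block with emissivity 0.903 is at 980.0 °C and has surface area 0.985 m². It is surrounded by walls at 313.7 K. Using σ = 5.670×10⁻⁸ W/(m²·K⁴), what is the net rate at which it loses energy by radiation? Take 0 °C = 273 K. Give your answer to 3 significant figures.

Net loss ≈ 1.24×10⁵ W

T = 980.0 °C + 273 = 1253.0 K.
Area A = 0.985 m².
Net radiated power P_net = εσA(T⁴ − T₀⁴) = 0.903×5.670×10⁻⁸×0.985×(1253.0⁴ − 313.7⁴).
T⁴ − T₀⁴ = 2.46493×10¹² − 9.68407×10⁹ = 2.45525×10¹² K⁴, so P_net = 1.24×10⁵ W.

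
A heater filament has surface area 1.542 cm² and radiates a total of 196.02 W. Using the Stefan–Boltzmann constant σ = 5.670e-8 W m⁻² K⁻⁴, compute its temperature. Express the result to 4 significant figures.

Area A = 1.542 cm² = 1.542×10⁻⁴ m².
P = σAT⁴ ⇒ T = (P/(σA))^(1/4) = (196.02/(5.670×10⁻⁸×1.542×10⁻⁴))^(1/4) = 2176 K.

T ≈ 2176 K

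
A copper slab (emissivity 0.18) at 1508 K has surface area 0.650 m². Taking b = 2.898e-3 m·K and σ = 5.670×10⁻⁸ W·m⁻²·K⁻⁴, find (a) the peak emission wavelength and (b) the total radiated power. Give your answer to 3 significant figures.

(a) λ_max = b/T = 2.898×10⁻³/1508 = 1.922×10⁻⁶ m = 1.92×10³ nm.
Area A = 0.650 m².
(b) P = εσAT⁴ = 0.18×5.670×10⁻⁸×0.650×(1508)⁴ = 3.43×10⁴ W.

λ_max ≈ 1.92×10³ nm; P ≈ 3.43×10⁴ W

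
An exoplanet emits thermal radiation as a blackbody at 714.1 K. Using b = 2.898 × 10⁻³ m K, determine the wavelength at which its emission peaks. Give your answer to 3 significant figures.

Wien's displacement law: λ_max = b/T = (2.898×10⁻³ m·K)/(714.1 K) = 4.058×10⁻⁶ m.
That is 4.06 μm, in the infrared range.

λ_max ≈ 4.06 μm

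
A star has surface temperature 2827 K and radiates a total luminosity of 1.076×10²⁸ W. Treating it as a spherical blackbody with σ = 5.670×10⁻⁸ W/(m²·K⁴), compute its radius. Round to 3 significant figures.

L = 4πR²σT⁴ ⇒ R = √(L/(4πσT⁴)).
σT⁴ = 3.62148×10⁶ W/m², so R = √(1.076×10²⁸/(4π×3.62148×10⁶)) = 1.54×10¹⁰ m.

R ≈ 1.54×10¹⁰ m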